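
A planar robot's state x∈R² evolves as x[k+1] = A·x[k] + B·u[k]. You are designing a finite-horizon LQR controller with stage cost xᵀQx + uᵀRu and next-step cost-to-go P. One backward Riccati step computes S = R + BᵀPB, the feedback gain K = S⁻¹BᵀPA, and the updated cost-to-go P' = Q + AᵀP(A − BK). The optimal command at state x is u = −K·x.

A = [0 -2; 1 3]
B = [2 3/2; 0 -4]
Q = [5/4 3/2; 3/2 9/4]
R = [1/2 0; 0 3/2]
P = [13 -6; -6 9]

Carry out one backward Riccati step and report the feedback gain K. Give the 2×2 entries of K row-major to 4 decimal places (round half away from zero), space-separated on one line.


BᵀP = [26.0000 -12.0000; 43.5000 -45.0000]
S = R + BᵀPB = [1/2 0; 0 3/2] + [52.0000 87.0000; 87.0000 245.2500] = [52.5000 87.0000; 87.0000 246.7500]
BᵀPA = [-12.0000 -88.0000; -45.0000 -222.0000]
K = S⁻¹·BᵀPA = [0.1771 -0.4457; -0.2448 -0.7426]
A−BK = [0.0130 0.0052; 0.0207 0.0297]
AᵀP(A−BK) = [0.1084 0.2367; 0.2367 0.9329]
P' = Q + AᵀP(A−BK) = [1.3584 1.7367; 1.7367 3.1829]
tr(P') = 4.5413

0.1771 -0.4457 -0.2448 -0.7426


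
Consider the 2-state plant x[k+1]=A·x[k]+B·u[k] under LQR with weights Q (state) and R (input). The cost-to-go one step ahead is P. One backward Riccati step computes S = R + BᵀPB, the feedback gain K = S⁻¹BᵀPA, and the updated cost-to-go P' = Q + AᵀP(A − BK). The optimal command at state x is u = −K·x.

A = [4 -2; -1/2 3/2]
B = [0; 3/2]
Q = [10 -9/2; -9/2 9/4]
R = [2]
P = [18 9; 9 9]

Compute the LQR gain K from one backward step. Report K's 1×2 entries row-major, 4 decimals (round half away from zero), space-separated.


2.1236 -0.3034

BᵀP = [13.5000 13.5000]
S = R + BᵀPB = [2] + [20.2500] = [22.2500]
BᵀPA = [47.2500 -6.7500]
K = S⁻¹·BᵀPA = [2.1236 -0.3034]
A−BK = [4.0000 -2.0000; -3.6854 1.9551]
AᵀP(A−BK) = [153.9101 -73.4157; -73.4157 36.2022]
P' = Q + AᵀP(A−BK) = [163.9101 -77.9157; -77.9157 38.4522]
tr(P') = 202.3624


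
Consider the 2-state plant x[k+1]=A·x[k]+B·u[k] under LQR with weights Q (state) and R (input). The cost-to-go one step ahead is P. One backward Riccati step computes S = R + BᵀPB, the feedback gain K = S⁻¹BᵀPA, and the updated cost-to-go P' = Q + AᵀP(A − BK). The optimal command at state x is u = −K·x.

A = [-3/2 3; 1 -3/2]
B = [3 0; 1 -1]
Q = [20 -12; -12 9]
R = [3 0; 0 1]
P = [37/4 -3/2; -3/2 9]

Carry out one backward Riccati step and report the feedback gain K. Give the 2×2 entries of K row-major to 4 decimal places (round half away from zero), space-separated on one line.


-0.4742 0.9510 -1.3384 2.2280

BᵀP = [26.2500 4.5000; 1.5000 -9.0000]
S = R + BᵀPB = [3 0; 0 1] + [83.2500 -4.5000; -4.5000 9.0000] = [86.2500 -4.5000; -4.5000 10.0000]
BᵀPA = [-34.8750 72.0000; -11.2500 18.0000]
K = S⁻¹·BᵀPA = [-0.4742 0.9510; -1.3384 2.2280]
A−BK = [-0.0775 0.1469; 0.1358 -0.2231]
AᵀP(A−BK) = [2.7188 -4.7685; -4.7685 8.4230]
P' = Q + AᵀP(A−BK) = [22.7188 -16.7685; -16.7685 17.4230]
tr(P') = 40.1418


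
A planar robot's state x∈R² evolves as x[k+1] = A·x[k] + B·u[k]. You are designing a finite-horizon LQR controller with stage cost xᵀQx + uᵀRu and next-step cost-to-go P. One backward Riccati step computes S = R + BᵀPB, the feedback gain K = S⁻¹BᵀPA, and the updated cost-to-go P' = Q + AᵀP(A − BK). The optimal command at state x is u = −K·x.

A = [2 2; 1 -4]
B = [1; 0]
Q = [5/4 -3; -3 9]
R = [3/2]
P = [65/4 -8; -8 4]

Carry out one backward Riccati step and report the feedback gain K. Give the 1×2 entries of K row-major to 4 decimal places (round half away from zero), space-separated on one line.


BᵀP = [16.2500 -8.0000]
S = R + BᵀPB = [3/2] + [16.2500] = [17.7500]
BᵀPA = [24.5000 64.5000]
K = S⁻¹·BᵀPA = [1.3803 3.6338]
A−BK = [0.6197 -1.6338; 1.0000 -4.0000]
AᵀP(A−BK) = [3.1831 7.9718; 7.9718 22.6197]
P' = Q + AᵀP(A−BK) = [4.4331 4.9718; 4.9718 31.6197]
tr(P') = 36.0528

1.3803 3.6338


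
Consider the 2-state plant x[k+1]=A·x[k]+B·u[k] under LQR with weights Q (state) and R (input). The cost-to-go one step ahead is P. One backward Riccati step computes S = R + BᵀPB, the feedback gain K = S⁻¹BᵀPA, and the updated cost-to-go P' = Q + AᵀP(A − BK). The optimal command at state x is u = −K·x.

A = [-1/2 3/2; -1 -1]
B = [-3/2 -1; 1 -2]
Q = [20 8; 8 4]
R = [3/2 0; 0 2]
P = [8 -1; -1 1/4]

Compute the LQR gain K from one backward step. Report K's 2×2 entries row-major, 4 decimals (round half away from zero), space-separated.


0.1377 -0.8478 0.1703 -0.2065

BᵀP = [-13.0000 1.7500; -6.0000 0.5000]
S = R + BᵀPB = [3/2 0; 0 2] + [21.2500 9.5000; 9.5000 5.0000] = [22.7500 9.5000; 9.5000 7.0000]
BᵀPA = [4.7500 -21.2500; 2.5000 -9.5000]
K = S⁻¹·BᵀPA = [0.1377 -0.8478; 0.1703 -0.2065]
A−BK = [-0.1232 0.0217; -0.7971 -0.5652]
AᵀP(A−BK) = [0.1703 -0.2065; -0.2065 1.2717]
P' = Q + AᵀP(A−BK) = [20.1703 7.7935; 7.7935 5.2717]
tr(P') = 25.4420


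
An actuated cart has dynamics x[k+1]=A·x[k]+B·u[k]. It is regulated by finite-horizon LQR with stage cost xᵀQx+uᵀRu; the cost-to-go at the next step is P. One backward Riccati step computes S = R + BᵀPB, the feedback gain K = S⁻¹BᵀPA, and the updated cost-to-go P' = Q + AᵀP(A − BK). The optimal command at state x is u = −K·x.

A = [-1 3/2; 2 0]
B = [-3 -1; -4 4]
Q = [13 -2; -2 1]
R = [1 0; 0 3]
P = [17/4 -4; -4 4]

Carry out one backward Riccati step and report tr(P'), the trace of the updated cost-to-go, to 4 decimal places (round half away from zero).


15.5488

BᵀP = [3.2500 -4.0000; -20.2500 20.0000]
S = R + BᵀPB = [1 0; 0 3] + [6.2500 -19.2500; -19.2500 100.2500] = [7.2500 -19.2500; -19.2500 103.2500]
BᵀPA = [-11.2500 4.8750; 60.2500 -30.3750]
K = S⁻¹·BᵀPA = [-0.0046 -0.2153; 0.5827 -0.3343]
A−BK = [-0.4312 0.5198; -0.3492 0.4762]
AᵀP(A−BK) = [1.0919 -0.6538; -0.6538 0.4568]
P' = Q + AᵀP(A−BK) = [14.0919 -2.6538; -2.6538 1.4568]
tr(P') = 15.5488


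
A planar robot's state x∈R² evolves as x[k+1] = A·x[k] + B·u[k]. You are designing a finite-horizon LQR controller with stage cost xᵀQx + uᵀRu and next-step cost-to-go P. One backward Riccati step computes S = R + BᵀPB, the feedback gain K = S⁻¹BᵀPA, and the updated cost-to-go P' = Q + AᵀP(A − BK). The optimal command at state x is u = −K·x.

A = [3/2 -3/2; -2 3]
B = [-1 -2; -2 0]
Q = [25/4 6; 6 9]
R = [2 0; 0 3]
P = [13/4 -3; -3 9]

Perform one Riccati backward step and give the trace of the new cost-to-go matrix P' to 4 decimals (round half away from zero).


BᵀP = [2.7500 -15.0000; -6.5000 6.0000]
S = R + BᵀPB = [2 0; 0 3] + [27.2500 -5.5000; -5.5000 13.0000] = [29.2500 -5.5000; -5.5000 16.0000]
BᵀPA = [34.1250 -49.1250; -21.7500 27.7500]
K = S⁻¹·BᵀPA = [0.9740 -1.4469; -1.0246 1.2370]
A−BK = [0.4249 -0.4729; -0.0520 0.1062]
AᵀP(A−BK) = [5.7901 -7.5326; -7.5326 9.9072]
P' = Q + AᵀP(A−BK) = [12.0401 -1.5326; -1.5326 18.9072]
tr(P') = 30.9473

30.9473


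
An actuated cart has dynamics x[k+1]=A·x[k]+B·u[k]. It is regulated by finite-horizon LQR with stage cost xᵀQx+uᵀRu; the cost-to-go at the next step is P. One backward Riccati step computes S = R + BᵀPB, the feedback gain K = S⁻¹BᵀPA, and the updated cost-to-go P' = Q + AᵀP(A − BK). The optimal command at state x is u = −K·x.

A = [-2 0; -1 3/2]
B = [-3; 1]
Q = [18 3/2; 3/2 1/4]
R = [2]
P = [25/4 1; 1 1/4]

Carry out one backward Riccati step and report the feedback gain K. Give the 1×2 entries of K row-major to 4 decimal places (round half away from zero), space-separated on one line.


0.7286 -0.0786

BᵀP = [-17.7500 -2.7500]
S = R + BᵀPB = [2] + [50.5000] = [52.5000]
BᵀPA = [38.2500 -4.1250]
K = S⁻¹·BᵀPA = [0.7286 -0.0786]
A−BK = [0.1857 -0.2357; -1.7286 1.5786]
AᵀP(A−BK) = [1.3821 -0.3696; -0.3696 0.2384]
P' = Q + AᵀP(A−BK) = [19.3821 1.1304; 1.1304 0.4884]
tr(P') = 19.8705


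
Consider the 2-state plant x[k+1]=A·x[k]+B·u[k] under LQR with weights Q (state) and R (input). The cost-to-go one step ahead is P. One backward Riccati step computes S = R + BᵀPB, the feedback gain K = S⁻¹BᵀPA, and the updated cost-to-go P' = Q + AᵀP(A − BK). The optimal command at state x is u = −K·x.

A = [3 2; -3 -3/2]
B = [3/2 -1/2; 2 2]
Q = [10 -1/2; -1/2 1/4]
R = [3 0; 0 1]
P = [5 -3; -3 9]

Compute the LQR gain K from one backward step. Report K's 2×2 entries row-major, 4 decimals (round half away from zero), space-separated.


BᵀP = [1.5000 13.5000; -8.5000 19.5000]
S = R + BᵀPB = [3 0; 0 1] + [29.2500 26.2500; 26.2500 43.2500] = [32.2500 26.2500; 26.2500 44.2500]
BᵀPA = [-36.0000 -17.2500; -84.0000 -46.2500]
K = S⁻¹·BᵀPA = [0.8293 0.6108; -2.3902 -1.4075]
A−BK = [0.5610 0.3801; 0.1220 0.0935]
AᵀP(A−BK) = [9.0732 5.7561; 5.7561 3.6880]
P' = Q + AᵀP(A−BK) = [19.0732 5.2561; 5.2561 3.9380]
tr(P') = 23.0112

0.8293 0.6108 -2.3902 -1.4075


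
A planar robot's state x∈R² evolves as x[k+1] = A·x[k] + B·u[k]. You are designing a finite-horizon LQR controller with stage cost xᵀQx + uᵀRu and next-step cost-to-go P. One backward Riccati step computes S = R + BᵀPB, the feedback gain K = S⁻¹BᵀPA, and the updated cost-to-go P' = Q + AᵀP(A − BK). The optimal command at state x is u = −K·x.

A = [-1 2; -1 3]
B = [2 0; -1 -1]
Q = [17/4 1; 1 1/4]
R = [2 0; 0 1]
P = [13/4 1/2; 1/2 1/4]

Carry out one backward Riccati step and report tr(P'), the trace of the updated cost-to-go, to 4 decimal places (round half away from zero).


BᵀP = [6.0000 0.7500; -0.5000 -0.2500]
S = R + BᵀPB = [2 0; 0 1] + [11.2500 -0.7500; -0.7500 0.2500] = [13.2500 -0.7500; -0.7500 1.2500]
BᵀPA = [-6.7500 14.2500; 0.7500 -1.7500]
K = S⁻¹·BᵀPA = [-0.4922 1.0313; 0.3047 -0.7813]
A−BK = [-0.0156 -0.0625; -1.1875 3.2500]
AᵀP(A−BK) = [0.9492 -2.2031; -2.2031 5.1875]
P' = Q + AᵀP(A−BK) = [5.1992 -1.2031; -1.2031 5.4375]
tr(P') = 10.6367

10.6367


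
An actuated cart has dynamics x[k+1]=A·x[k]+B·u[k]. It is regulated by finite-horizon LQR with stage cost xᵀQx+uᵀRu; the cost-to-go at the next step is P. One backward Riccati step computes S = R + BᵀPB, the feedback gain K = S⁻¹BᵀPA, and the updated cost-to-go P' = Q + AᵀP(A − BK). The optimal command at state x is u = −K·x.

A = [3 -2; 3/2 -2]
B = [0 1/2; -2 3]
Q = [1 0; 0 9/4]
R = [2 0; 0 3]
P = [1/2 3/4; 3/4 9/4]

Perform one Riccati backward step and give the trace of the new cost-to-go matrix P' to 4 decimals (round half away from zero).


BᵀP = [-1.5000 -4.5000; 2.5000 7.1250]
S = R + BᵀPB = [2 0; 0 3] + [9.0000 -14.2500; -14.2500 22.6250] = [11.0000 -14.2500; -14.2500 25.6250]
BᵀPA = [-11.2500 12.0000; 18.1875 -19.2500]
K = S⁻¹·BᵀPA = [-0.3693 0.4211; 0.5044 -0.5170]
A−BK = [2.7478 -1.7415; -0.7518 0.3933]
AᵀP(A−BK) = [2.9842 -2.3588; -2.3588 1.9937]
P' = Q + AᵀP(A−BK) = [3.9842 -2.3588; -2.3588 4.2437]
tr(P') = 8.2279

8.2279


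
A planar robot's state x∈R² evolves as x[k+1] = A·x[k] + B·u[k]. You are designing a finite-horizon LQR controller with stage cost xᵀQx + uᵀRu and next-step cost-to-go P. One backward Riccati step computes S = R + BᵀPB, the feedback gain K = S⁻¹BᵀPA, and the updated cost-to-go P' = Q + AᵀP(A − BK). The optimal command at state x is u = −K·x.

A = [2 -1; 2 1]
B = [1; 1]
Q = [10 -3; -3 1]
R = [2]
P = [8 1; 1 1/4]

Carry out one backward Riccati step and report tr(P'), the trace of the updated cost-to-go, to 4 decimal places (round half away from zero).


19.0408

BᵀP = [9.0000 1.2500]
S = R + BᵀPB = [2] + [10.2500] = [12.2500]
BᵀPA = [20.5000 -7.7500]
K = S⁻¹·BᵀPA = [1.6735 -0.6327]
A−BK = [0.3265 -0.3673; 0.3265 1.6327]
AᵀP(A−BK) = [6.6939 -2.5306; -2.5306 1.3469]
P' = Q + AᵀP(A−BK) = [16.6939 -5.5306; -5.5306 2.3469]
tr(P') = 19.0408


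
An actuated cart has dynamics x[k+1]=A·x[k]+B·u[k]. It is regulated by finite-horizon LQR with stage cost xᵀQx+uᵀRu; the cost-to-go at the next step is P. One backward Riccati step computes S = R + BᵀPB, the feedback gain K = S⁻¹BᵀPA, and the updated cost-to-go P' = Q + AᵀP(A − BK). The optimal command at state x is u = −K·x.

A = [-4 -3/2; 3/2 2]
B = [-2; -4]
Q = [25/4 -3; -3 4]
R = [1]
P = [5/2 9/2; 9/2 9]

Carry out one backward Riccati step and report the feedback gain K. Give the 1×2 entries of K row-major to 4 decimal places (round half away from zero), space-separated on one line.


BᵀP = [-23.0000 -45.0000]
S = R + BᵀPB = [1] + [226.0000] = [227.0000]
BᵀPA = [24.5000 -55.5000]
K = S⁻¹·BᵀPA = [0.1079 -0.2445]
A−BK = [-3.7841 -1.9890; 1.9317 1.0220]
AᵀP(A−BK) = [3.6057 1.8651; 1.8651 1.0556]
P' = Q + AᵀP(A−BK) = [9.8557 -1.1349; -1.1349 5.0556]
tr(P') = 14.9113

0.1079 -0.2445


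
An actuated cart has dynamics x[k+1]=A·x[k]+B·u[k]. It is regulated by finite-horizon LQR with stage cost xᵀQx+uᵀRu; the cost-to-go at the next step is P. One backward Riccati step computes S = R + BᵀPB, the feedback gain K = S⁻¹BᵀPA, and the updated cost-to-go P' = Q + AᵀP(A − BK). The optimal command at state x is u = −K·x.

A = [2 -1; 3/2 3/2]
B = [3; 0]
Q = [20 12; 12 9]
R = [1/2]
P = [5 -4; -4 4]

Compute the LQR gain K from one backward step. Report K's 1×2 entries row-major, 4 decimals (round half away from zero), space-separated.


0.2637 -0.7253

BᵀP = [15.0000 -12.0000]
S = R + BᵀPB = [1/2] + [45.0000] = [45.5000]
BᵀPA = [12.0000 -33.0000]
K = S⁻¹·BᵀPA = [0.2637 -0.7253]
A−BK = [1.2088 1.1758; 1.5000 1.5000]
AᵀP(A−BK) = [1.8352 1.7033; 1.7033 2.0659]
P' = Q + AᵀP(A−BK) = [21.8352 13.7033; 13.7033 11.0659]
tr(P') = 32.9011


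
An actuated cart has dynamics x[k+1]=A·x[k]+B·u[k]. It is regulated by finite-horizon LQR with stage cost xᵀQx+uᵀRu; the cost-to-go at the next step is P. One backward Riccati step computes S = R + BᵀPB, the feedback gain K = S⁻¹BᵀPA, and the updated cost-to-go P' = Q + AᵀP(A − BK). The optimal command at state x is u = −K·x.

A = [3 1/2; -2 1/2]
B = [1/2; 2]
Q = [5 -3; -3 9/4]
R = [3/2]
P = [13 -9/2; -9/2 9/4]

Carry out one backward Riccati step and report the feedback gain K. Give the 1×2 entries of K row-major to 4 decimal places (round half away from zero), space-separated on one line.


BᵀP = [-2.5000 2.2500]
S = R + BᵀPB = [3/2] + [3.2500] = [4.7500]
BᵀPA = [-12.0000 -0.1250]
K = S⁻¹·BᵀPA = [-2.5263 -0.0263]
A−BK = [4.2632 0.5132; 3.0526 0.5526]
AᵀP(A−BK) = [149.6842 14.6842; 14.6842 1.5592]
P' = Q + AᵀP(A−BK) = [154.6842 11.6842; 11.6842 3.8092]
tr(P') = 158.4934

-2.5263 -0.0263


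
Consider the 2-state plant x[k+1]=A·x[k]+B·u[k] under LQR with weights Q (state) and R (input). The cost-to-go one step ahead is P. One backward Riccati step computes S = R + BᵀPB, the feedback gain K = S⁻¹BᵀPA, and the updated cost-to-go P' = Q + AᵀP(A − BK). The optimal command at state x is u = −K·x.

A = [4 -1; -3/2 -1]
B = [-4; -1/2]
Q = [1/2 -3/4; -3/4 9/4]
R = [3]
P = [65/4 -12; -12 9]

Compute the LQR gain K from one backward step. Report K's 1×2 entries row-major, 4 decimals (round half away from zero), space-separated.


BᵀP = [-59.0000 43.5000]
S = R + BᵀPB = [3] + [214.2500] = [217.2500]
BᵀPA = [-301.2500 15.5000]
K = S⁻¹·BᵀPA = [-1.3867 0.0713]
A−BK = [-1.5466 -0.7146; -2.1933 -0.9643]
AᵀP(A−BK) = [6.5213 -0.0069; -0.0069 0.1441]
P' = Q + AᵀP(A−BK) = [7.0213 -0.7569; -0.7569 2.3941]
tr(P') = 9.4154

-1.3867 0.0713


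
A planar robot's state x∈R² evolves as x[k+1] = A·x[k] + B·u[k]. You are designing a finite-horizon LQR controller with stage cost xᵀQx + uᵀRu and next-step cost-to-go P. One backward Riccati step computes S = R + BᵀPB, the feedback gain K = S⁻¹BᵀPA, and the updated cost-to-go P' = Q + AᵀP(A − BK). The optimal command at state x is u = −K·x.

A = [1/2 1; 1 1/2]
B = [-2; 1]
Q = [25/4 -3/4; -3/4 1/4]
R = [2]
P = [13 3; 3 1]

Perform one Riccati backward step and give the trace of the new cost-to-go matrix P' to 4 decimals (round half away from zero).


BᵀP = [-23.0000 -5.0000]
S = R + BᵀPB = [2] + [41.0000] = [43.0000]
BᵀPA = [-16.5000 -25.5000]
K = S⁻¹·BᵀPA = [-0.3837 -0.5930]
A−BK = [-0.2674 -0.1860; 1.3837 1.0930]
AᵀP(A−BK) = [0.9186 0.9651; 0.9651 1.1279]
P' = Q + AᵀP(A−BK) = [7.1686 0.2151; 0.2151 1.3779]
tr(P') = 8.5465

8.5465


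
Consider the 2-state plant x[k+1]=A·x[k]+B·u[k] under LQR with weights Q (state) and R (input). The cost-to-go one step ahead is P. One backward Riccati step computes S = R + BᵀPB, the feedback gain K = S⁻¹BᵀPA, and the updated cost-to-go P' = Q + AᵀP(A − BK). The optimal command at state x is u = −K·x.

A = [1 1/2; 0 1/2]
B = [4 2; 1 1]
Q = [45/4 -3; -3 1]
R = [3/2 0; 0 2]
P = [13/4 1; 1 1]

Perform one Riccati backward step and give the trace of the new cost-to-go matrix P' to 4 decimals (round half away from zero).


BᵀP = [14.0000 5.0000; 7.5000 3.0000]
S = R + BᵀPB = [3/2 0; 0 2] + [61.0000 33.0000; 33.0000 18.0000] = [62.5000 33.0000; 33.0000 20.0000]
BᵀPA = [14.0000 9.5000; 7.5000 5.2500]
K = S⁻¹·BᵀPA = [0.2019 0.1040; 0.0419 0.0908]
A−BK = [0.1087 -0.0978; -0.2438 0.3051]
AᵀP(A−BK) = [0.1095 -0.0128; -0.0128 0.0972]
P' = Q + AᵀP(A−BK) = [11.3595 -3.0128; -3.0128 1.0972]
tr(P') = 12.4567

12.4567


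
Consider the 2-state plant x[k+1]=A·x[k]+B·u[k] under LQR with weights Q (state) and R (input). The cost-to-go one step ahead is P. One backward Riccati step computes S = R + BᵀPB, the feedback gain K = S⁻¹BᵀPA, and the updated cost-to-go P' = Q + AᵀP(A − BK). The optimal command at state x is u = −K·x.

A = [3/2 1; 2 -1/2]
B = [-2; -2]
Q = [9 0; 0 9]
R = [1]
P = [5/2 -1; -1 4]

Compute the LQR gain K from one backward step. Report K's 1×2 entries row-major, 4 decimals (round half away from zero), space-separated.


BᵀP = [-3.0000 -6.0000]
S = R + BᵀPB = [1] + [18.0000] = [19.0000]
BᵀPA = [-16.5000 0.0000]
K = S⁻¹·BᵀPA = [-0.8684 0.0000]
A−BK = [-0.2368 1.0000; 0.2632 -0.5000]
AᵀP(A−BK) = [1.2961 -1.5000; -1.5000 4.5000]
P' = Q + AᵀP(A−BK) = [10.2961 -1.5000; -1.5000 13.5000]
tr(P') = 23.7961

-0.8684 0.0000


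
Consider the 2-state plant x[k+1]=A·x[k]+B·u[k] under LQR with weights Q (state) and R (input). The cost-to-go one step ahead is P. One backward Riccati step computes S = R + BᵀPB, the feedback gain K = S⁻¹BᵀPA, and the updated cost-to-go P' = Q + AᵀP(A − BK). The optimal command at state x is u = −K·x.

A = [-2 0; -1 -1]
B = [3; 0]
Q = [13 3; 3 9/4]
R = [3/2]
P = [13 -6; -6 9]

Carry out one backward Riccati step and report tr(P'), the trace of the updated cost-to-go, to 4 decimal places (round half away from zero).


BᵀP = [39.0000 -18.0000]
S = R + BᵀPB = [3/2] + [117.0000] = [118.5000]
BᵀPA = [-60.0000 18.0000]
K = S⁻¹·BᵀPA = [-0.5063 0.1519]
A−BK = [-0.4810 -0.4557; -1.0000 -1.0000]
AᵀP(A−BK) = [6.6203 6.1139; 6.1139 6.2658]
P' = Q + AᵀP(A−BK) = [19.6203 9.1139; 9.1139 8.5158]
tr(P') = 28.1361

28.1361


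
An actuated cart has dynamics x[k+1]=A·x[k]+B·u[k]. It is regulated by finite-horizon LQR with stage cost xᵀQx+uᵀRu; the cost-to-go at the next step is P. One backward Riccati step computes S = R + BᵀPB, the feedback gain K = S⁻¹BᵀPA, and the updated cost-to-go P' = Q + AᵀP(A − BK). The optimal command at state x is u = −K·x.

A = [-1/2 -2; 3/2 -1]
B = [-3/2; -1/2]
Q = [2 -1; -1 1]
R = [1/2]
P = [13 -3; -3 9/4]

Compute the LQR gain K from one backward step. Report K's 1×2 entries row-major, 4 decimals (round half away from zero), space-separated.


BᵀP = [-18.0000 3.3750]
S = R + BᵀPB = [1/2] + [25.3125] = [25.8125]
BᵀPA = [14.0625 32.6250]
K = S⁻¹·BᵀPA = [0.5448 1.2639]
A−BK = [0.3172 -0.1041; 1.7724 -0.3680]
AᵀP(A−BK) = [5.1513 -0.6489; -0.6489 1.0145]
P' = Q + AᵀP(A−BK) = [7.1513 -1.6489; -1.6489 2.0145]
tr(P') = 9.1659

0.5448 1.2639


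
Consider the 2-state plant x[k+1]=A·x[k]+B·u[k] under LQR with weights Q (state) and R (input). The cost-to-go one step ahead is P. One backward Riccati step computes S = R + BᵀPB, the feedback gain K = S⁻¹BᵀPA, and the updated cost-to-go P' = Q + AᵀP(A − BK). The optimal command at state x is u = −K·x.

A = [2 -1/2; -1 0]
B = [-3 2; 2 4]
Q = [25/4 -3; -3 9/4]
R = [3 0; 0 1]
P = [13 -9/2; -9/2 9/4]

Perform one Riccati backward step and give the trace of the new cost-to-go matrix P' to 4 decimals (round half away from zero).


BᵀP = [-48.0000 18.0000; 8.0000 0.0000]
S = R + BᵀPB = [3 0; 0 1] + [180.0000 -24.0000; -24.0000 16.0000] = [183.0000 -24.0000; -24.0000 17.0000]
BᵀPA = [-114.0000 24.0000; 16.0000 -4.0000]
K = S⁻¹·BᵀPA = [-0.6130 0.1231; 0.0757 -0.0615]
A−BK = [0.0095 -0.0077; -0.0769 0.0000]
AᵀP(A−BK) = [1.1541 -0.2346; -0.2346 0.0500]
P' = Q + AᵀP(A−BK) = [7.4041 -3.2346; -3.2346 2.3000]
tr(P') = 9.7041

9.7041


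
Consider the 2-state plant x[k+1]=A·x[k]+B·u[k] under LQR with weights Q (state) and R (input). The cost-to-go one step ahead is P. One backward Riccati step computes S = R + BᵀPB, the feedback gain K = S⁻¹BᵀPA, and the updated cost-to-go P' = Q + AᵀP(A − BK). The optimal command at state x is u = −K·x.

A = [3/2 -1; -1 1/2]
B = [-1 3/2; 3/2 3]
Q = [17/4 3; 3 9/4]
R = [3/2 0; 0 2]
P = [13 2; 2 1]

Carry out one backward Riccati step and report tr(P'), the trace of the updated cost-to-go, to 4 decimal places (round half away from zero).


BᵀP = [-10.0000 -0.5000; 25.5000 6.0000]
S = R + BᵀPB = [3/2 0; 0 2] + [9.2500 -16.5000; -16.5000 56.2500] = [10.7500 -16.5000; -16.5000 58.2500]
BᵀPA = [-14.5000 9.7500; 32.2500 -22.5000]
K = S⁻¹·BᵀPA = [-0.8829 0.5557; 0.3035 -0.2289]
A−BK = [0.1618 -0.1010; -0.5863 0.3530]
AᵀP(A−BK) = [1.6581 -1.0616; -1.0616 0.6826]
P' = Q + AᵀP(A−BK) = [5.9081 1.9384; 1.9384 2.9326]
tr(P') = 8.8407

8.8407


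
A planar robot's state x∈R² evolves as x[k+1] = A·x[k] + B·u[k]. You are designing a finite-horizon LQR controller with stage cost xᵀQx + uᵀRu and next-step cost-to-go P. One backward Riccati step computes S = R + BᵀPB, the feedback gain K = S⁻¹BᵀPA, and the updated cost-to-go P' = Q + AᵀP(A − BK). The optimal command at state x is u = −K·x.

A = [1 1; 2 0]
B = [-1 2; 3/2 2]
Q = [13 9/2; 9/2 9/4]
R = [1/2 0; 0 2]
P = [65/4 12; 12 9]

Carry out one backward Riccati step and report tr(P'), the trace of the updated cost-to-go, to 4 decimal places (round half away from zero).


BᵀP = [1.7500 1.5000; 56.5000 42.0000]
S = R + BᵀPB = [1/2 0; 0 2] + [0.5000 6.5000; 6.5000 197.0000] = [1.0000 6.5000; 6.5000 199.0000]
BᵀPA = [4.7500 1.7500; 140.5000 56.5000]
K = S⁻¹·BᵀPA = [0.2041 -0.1212; 0.6994 0.2879]
A−BK = [-0.1946 0.3030; 0.2951 -0.3939]
AᵀP(A−BK) = [1.0199 0.3788; 0.3788 0.1970]
P' = Q + AᵀP(A−BK) = [14.0199 4.8788; 4.8788 2.4470]
tr(P') = 16.4669

16.4669


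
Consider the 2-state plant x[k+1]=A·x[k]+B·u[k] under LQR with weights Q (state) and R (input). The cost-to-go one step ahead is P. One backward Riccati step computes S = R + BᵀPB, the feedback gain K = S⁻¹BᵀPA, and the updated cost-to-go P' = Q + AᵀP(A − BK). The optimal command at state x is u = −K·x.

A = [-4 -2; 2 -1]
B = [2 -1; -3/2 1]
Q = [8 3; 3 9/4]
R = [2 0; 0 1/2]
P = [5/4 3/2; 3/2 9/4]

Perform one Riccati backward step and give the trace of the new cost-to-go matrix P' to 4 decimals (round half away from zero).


25.6067

BᵀP = [0.2500 -0.3750; 0.2500 0.7500]
S = R + BᵀPB = [2 0; 0 1/2] + [1.0625 -0.6250; -0.6250 0.5000] = [3.0625 -0.6250; -0.6250 1.0000]
BᵀPA = [-1.7500 -0.1250; 0.5000 -1.2500]
K = S⁻¹·BᵀPA = [-0.5380 -0.3392; 0.1637 -1.4620]
A−BK = [-2.7602 -2.7836; 1.0292 -0.0468]
AᵀP(A−BK) = [3.9766 5.6374; 5.6374 11.3801]
P' = Q + AᵀP(A−BK) = [11.9766 8.6374; 8.6374 13.6301]
tr(P') = 25.6067


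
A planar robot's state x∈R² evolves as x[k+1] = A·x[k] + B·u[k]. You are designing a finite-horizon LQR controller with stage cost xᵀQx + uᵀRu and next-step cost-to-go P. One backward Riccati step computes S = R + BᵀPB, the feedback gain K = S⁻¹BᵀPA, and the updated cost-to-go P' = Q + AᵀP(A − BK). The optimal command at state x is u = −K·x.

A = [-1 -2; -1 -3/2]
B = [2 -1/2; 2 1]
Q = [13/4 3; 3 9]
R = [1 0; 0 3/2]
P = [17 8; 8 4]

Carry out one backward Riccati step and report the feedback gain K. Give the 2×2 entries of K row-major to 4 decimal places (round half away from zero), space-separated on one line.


BᵀP = [50.0000 24.0000; -0.5000 0.0000]
S = R + BᵀPB = [1 0; 0 3/2] + [148.0000 -1.0000; -1.0000 0.2500] = [149.0000 -1.0000; -1.0000 1.7500]
BᵀPA = [-74.0000 -136.0000; 0.5000 1.0000]
K = S⁻¹·BᵀPA = [-0.4966 -0.9124; 0.0019 0.0500]
A−BK = [-0.0058 -0.1501; -0.0087 0.2748]
AᵀP(A−BK) = [0.2483 0.4562; 0.4562 0.8614]
P' = Q + AᵀP(A−BK) = [3.4983 3.4562; 3.4562 9.8614]
tr(P') = 13.3597

-0.4966 -0.9124 0.0019 0.0500


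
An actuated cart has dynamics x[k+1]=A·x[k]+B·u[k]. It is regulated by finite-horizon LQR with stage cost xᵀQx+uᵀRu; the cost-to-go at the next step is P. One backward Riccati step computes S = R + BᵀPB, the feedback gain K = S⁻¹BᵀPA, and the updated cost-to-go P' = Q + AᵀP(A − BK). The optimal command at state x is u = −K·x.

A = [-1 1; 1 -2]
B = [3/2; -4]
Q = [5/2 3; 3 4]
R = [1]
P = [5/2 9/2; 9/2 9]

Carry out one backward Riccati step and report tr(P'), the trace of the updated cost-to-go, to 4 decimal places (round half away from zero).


6.9069

BᵀP = [-14.2500 -29.2500]
S = R + BᵀPB = [1] + [95.6250] = [96.6250]
BᵀPA = [-15.0000 44.2500]
K = S⁻¹·BᵀPA = [-0.1552 0.4580]
A−BK = [-0.7671 0.3131; 0.3790 -0.1682]
AᵀP(A−BK) = [0.1714 -0.1307; -0.1307 0.2354]
P' = Q + AᵀP(A−BK) = [2.6714 2.8693; 2.8693 4.2354]
tr(P') = 6.9069


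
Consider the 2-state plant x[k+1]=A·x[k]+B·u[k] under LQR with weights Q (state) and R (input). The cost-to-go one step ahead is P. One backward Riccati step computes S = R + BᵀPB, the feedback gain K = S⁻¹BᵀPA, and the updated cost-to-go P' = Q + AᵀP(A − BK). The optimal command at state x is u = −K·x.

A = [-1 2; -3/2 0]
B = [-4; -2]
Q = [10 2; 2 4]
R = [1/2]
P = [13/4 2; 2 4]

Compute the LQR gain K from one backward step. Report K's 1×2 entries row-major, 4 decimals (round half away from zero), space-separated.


BᵀP = [-17.0000 -16.0000]
S = R + BᵀPB = [1/2] + [100.0000] = [100.5000]
BᵀPA = [41.0000 -34.0000]
K = S⁻¹·BᵀPA = [0.4080 -0.3383]
A−BK = [0.6318 0.6468; -0.6841 -0.6766]
AᵀP(A−BK) = [1.5236 1.3706; 1.3706 1.4975]
P' = Q + AᵀP(A−BK) = [11.5236 3.3706; 3.3706 5.4975]
tr(P') = 17.0211

0.4080 -0.3383


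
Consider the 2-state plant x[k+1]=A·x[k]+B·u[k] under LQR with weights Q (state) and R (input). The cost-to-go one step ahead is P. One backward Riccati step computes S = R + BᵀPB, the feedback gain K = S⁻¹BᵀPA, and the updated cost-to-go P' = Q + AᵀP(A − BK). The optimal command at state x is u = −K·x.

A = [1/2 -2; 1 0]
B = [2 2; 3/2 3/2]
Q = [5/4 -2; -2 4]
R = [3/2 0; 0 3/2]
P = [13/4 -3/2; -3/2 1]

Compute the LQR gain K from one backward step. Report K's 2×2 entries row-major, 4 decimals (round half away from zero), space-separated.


BᵀP = [4.2500 -1.5000; 4.2500 -1.5000]
S = R + BᵀPB = [3/2 0; 0 3/2] + [6.2500 6.2500; 6.2500 6.2500] = [7.7500 6.2500; 6.2500 7.7500]
BᵀPA = [0.6250 -8.5000; 0.6250 -8.5000]
K = S⁻¹·BᵀPA = [0.0446 -0.6071; 0.0446 -0.6071]
A−BK = [0.3214 0.4286; 0.8661 1.8214]
AᵀP(A−BK) = [0.2567 0.5089; 0.5089 2.6786]
P' = Q + AᵀP(A−BK) = [1.5067 -1.4911; -1.4911 6.6786]
tr(P') = 8.1853

0.0446 -0.6071 0.0446 -0.6071


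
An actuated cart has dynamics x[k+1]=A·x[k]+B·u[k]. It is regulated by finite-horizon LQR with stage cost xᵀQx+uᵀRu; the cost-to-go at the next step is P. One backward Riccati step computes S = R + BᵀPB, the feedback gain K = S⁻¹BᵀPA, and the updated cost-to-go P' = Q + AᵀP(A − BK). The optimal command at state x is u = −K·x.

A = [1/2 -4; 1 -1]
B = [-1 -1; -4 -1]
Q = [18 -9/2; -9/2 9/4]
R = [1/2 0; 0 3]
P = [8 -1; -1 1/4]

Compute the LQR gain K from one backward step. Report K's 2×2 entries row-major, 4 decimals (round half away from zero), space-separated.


-0.2927 1.5220 -0.1707 2.2878

BᵀP = [-4.0000 0.0000; -7.0000 0.7500]
S = R + BᵀPB = [1/2 0; 0 3] + [4.0000 4.0000; 4.0000 6.2500] = [4.5000 4.0000; 4.0000 9.2500]
BᵀPA = [-2.0000 16.0000; -2.7500 27.2500]
K = S⁻¹·BᵀPA = [-0.2927 1.5220; -0.1707 2.2878]
A−BK = [0.0366 -0.1902; -0.3415 7.3756]
AᵀP(A−BK) = [0.1951 -2.4146; -2.4146 33.5561]
P' = Q + AᵀP(A−BK) = [18.1951 -6.9146; -6.9146 35.8061]
tr(P') = 54.0012


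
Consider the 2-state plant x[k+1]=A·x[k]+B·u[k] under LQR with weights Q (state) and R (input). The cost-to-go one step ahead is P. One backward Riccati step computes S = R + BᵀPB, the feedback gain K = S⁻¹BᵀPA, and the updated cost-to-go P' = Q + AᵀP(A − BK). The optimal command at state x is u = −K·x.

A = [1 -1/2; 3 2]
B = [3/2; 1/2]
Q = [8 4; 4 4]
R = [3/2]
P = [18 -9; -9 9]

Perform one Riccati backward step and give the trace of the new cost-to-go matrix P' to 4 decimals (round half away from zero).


87.0183

BᵀP = [22.5000 -9.0000]
S = R + BᵀPB = [3/2] + [29.2500] = [30.7500]
BᵀPA = [-4.5000 -29.2500]
K = S⁻¹·BᵀPA = [-0.1463 -0.9512]
A−BK = [1.2195 0.9268; 3.0732 2.4756]
AᵀP(A−BK) = [44.3415 36.2195; 36.2195 30.6768]
P' = Q + AᵀP(A−BK) = [52.3415 40.2195; 40.2195 34.6768]
tr(P') = 87.0183


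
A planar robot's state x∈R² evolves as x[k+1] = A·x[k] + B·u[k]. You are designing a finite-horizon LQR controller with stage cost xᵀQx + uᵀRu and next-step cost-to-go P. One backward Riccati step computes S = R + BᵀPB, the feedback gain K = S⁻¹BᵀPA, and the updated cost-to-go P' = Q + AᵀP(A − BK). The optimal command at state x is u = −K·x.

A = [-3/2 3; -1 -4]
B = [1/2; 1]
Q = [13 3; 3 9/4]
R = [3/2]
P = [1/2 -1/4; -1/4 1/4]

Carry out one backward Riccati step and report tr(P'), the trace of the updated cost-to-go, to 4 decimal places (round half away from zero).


30.2115

BᵀP = [0.0000 0.1250]
S = R + BᵀPB = [3/2] + [0.1250] = [1.6250]
BᵀPA = [-0.1250 -0.5000]
K = S⁻¹·BᵀPA = [-0.0769 -0.3077]
A−BK = [-1.4615 3.1538; -0.9231 -3.6923]
AᵀP(A−BK) = [0.6154 -2.0385; -2.0385 14.3462]
P' = Q + AᵀP(A−BK) = [13.6154 0.9615; 0.9615 16.5962]
tr(P') = 30.2115


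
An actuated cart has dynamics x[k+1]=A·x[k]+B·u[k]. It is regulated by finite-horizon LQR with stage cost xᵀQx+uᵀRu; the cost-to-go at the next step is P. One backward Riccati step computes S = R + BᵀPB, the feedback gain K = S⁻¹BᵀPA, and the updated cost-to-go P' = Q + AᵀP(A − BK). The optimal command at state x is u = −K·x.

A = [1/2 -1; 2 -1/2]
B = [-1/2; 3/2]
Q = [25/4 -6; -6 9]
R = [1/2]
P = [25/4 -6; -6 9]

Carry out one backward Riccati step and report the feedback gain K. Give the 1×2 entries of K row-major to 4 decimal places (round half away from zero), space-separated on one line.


0.8603 0.1238

BᵀP = [-12.1250 16.5000]
S = R + BᵀPB = [1/2] + [30.8125] = [31.3125]
BᵀPA = [26.9375 3.8750]
K = S⁻¹·BᵀPA = [0.8603 0.1238]
A−BK = [0.9301 -0.9381; 0.7096 -0.6856]
AᵀP(A−BK) = [2.3887 -1.9586; -1.9586 2.0205]
P' = Q + AᵀP(A−BK) = [8.6387 -7.9586; -7.9586 11.0205]
tr(P') = 19.6592


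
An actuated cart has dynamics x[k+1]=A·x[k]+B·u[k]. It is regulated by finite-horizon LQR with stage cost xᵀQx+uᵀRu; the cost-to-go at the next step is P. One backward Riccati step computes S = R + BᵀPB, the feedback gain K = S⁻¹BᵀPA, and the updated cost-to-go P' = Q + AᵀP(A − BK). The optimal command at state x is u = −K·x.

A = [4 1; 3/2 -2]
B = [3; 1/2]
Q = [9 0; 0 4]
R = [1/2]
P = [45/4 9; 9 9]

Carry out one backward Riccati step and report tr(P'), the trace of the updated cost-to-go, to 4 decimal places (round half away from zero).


21.7166

BᵀP = [38.2500 31.5000]
S = R + BᵀPB = [1/2] + [130.5000] = [131.0000]
BᵀPA = [200.2500 -24.7500]
K = S⁻¹·BᵀPA = [1.5286 -0.1889]
A−BK = [-0.5859 1.5668; 0.7357 -1.9055]
AᵀP(A−BK) = [2.1427 -2.6665; -2.6665 6.5740]
P' = Q + AᵀP(A−BK) = [11.1427 -2.6665; -2.6665 10.5740]
tr(P') = 21.7166


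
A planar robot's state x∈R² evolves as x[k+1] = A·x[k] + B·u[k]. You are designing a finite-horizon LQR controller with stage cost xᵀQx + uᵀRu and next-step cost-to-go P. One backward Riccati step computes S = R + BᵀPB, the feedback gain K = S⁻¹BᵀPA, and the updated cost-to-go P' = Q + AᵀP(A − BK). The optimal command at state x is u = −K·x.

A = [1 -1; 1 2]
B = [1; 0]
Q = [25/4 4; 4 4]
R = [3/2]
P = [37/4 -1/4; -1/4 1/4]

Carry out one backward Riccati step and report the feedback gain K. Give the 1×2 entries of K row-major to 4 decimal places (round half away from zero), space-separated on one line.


BᵀP = [9.2500 -0.2500]
S = R + BᵀPB = [3/2] + [9.2500] = [10.7500]
BᵀPA = [9.0000 -9.7500]
K = S⁻¹·BᵀPA = [0.8372 -0.9070]
A−BK = [0.1628 -0.0930; 1.0000 2.0000]
AᵀP(A−BK) = [1.4651 -0.8372; -0.8372 2.4070]
P' = Q + AᵀP(A−BK) = [7.7151 3.1628; 3.1628 6.4070]
tr(P') = 14.1221

0.8372 -0.9070


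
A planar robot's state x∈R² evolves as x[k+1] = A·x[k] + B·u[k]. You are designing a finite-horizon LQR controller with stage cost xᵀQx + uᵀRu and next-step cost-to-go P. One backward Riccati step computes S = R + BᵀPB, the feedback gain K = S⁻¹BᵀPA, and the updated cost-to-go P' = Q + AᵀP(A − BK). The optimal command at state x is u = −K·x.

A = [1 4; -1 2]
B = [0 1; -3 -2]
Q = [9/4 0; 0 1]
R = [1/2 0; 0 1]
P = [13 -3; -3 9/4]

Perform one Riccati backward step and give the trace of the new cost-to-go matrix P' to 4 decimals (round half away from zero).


22.4136

BᵀP = [9.0000 -6.7500; 19.0000 -7.5000]
S = R + BᵀPB = [1/2 0; 0 1] + [20.2500 22.5000; 22.5000 34.0000] = [20.7500 22.5000; 22.5000 35.0000]
BᵀPA = [15.7500 22.5000; 26.5000 61.0000]
K = S⁻¹·BᵀPA = [-0.2045 -2.6591; 0.8886 3.4523]
A−BK = [0.1114 0.5477; 0.1636 0.9273]
AᵀP(A−BK) = [0.9227 3.8955; 3.8955 18.2409]
P' = Q + AᵀP(A−BK) = [3.1727 3.8955; 3.8955 19.2409]
tr(P') = 22.4136


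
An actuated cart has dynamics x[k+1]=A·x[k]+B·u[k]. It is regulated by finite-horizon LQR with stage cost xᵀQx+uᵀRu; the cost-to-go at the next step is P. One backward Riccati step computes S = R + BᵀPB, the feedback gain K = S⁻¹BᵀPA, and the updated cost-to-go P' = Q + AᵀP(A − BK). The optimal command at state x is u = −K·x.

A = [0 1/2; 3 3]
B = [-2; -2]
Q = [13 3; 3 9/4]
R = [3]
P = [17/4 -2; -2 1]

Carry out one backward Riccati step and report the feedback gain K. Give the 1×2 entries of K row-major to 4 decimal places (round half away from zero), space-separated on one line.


0.7500 0.4688

BᵀP = [-4.5000 2.0000]
S = R + BᵀPB = [3] + [5.0000] = [8.0000]
BᵀPA = [6.0000 3.7500]
K = S⁻¹·BᵀPA = [0.7500 0.4688]
A−BK = [1.5000 1.4375; 4.5000 3.9375]
AᵀP(A−BK) = [4.5000 3.1875; 3.1875 2.3047]
P' = Q + AᵀP(A−BK) = [17.5000 6.1875; 6.1875 4.5547]
tr(P') = 22.0547


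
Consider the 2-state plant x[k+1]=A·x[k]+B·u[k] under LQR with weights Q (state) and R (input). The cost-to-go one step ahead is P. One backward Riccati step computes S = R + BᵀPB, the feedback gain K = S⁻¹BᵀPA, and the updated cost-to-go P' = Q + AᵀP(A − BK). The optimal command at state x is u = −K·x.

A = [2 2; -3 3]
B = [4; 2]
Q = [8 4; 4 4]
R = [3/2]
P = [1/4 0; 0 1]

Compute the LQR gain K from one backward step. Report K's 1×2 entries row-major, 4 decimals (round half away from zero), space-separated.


-0.4211 0.8421

BᵀP = [1.0000 2.0000]
S = R + BᵀPB = [3/2] + [8.0000] = [9.5000]
BᵀPA = [-4.0000 8.0000]
K = S⁻¹·BᵀPA = [-0.4211 0.8421]
A−BK = [3.6842 -1.3684; -2.1579 1.3158]
AᵀP(A−BK) = [8.3158 -4.6316; -4.6316 3.2632]
P' = Q + AᵀP(A−BK) = [16.3158 -0.6316; -0.6316 7.2632]
tr(P') = 23.5789


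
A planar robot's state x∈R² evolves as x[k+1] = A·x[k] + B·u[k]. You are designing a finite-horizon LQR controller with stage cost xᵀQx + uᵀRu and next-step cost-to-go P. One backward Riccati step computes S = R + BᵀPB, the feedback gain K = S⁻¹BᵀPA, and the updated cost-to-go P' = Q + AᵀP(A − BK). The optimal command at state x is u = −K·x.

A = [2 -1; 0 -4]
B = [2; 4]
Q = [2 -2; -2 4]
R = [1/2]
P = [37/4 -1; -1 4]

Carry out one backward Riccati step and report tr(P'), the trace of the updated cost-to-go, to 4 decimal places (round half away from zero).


40.2822

BᵀP = [14.5000 14.0000]
S = R + BᵀPB = [1/2] + [85.0000] = [85.5000]
BᵀPA = [29.0000 -70.5000]
K = S⁻¹·BᵀPA = [0.3392 -0.8246]
A−BK = [1.3216 0.6491; -1.3567 -0.7018]
AᵀP(A−BK) = [27.1637 13.4123; 13.4123 7.1184]
P' = Q + AᵀP(A−BK) = [29.1637 11.4123; 11.4123 11.1184]
tr(P') = 40.2822


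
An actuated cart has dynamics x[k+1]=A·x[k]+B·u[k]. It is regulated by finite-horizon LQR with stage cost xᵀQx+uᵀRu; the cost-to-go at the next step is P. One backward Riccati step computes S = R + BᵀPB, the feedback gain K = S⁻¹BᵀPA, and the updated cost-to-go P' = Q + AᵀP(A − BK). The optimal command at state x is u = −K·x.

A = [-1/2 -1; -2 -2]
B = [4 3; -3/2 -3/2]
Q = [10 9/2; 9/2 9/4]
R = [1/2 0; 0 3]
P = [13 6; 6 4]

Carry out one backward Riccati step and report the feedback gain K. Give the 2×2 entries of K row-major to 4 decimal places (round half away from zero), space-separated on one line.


-0.6578 -0.8201 0.3746 0.3953

BᵀP = [43.0000 18.0000; 30.0000 12.0000]
S = R + BᵀPB = [1/2 0; 0 3] + [145.0000 102.0000; 102.0000 72.0000] = [145.5000 102.0000; 102.0000 75.0000]
BᵀPA = [-57.5000 -79.0000; -39.0000 -54.0000]
K = S⁻¹·BᵀPA = [-0.6578 -0.8201; 0.3746 0.3953]
A−BK = [1.0074 1.0944; -2.4248 -2.6372]
AᵀP(A−BK) = [8.0361 8.7625; 8.7625 9.5605]
P' = Q + AᵀP(A−BK) = [18.0361 13.2625; 13.2625 11.8105]
tr(P') = 29.8466


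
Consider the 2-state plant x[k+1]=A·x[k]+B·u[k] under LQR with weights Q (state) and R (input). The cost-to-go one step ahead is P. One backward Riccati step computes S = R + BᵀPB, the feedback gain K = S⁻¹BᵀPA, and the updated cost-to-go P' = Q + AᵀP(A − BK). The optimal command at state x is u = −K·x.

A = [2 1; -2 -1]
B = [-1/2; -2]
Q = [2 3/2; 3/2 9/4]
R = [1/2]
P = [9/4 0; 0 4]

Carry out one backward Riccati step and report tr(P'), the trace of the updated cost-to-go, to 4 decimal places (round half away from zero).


21.6493

BᵀP = [-1.1250 -8.0000]
S = R + BᵀPB = [1/2] + [16.5625] = [17.0625]
BᵀPA = [13.7500 6.8750]
K = S⁻¹·BᵀPA = [0.8059 0.4029]
A−BK = [2.4029 1.2015; -0.3883 -0.1941]
AᵀP(A−BK) = [13.9194 6.9597; 6.9597 3.4799]
P' = Q + AᵀP(A−BK) = [15.9194 8.4597; 8.4597 5.7299]
tr(P') = 21.6493


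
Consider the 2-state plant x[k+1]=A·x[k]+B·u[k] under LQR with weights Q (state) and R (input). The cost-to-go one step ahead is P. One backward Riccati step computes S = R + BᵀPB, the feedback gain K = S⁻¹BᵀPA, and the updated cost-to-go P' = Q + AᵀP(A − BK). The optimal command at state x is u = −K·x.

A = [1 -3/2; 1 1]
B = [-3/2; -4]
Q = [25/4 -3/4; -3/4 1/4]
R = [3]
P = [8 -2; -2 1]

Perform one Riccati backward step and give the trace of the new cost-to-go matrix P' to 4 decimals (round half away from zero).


32.6538

BᵀP = [-4.0000 -1.0000]
S = R + BᵀPB = [3] + [10.0000] = [13.0000]
BᵀPA = [-5.0000 5.0000]
K = S⁻¹·BᵀPA = [-0.3846 0.3846]
A−BK = [0.4231 -0.9231; -0.5385 2.5385]
AᵀP(A−BK) = [3.0769 -8.0769; -8.0769 23.0769]
P' = Q + AᵀP(A−BK) = [9.3269 -8.8269; -8.8269 23.3269]
tr(P') = 32.6538


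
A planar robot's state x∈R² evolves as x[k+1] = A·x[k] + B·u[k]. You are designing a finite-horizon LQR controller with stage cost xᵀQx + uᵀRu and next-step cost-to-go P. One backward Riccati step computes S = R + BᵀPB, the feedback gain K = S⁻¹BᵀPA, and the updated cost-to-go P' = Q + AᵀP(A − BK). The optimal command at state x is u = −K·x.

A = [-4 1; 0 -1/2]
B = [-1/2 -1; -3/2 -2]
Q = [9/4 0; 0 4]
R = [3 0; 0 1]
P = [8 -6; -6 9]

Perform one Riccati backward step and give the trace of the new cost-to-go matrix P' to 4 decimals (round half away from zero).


116.8189

BᵀP = [5.0000 -10.5000; 4.0000 -12.0000]
S = R + BᵀPB = [3 0; 0 1] + [13.2500 16.0000; 16.0000 20.0000] = [16.2500 16.0000; 16.0000 21.0000]
BᵀPA = [-20.0000 10.2500; -16.0000 10.0000]
K = S⁻¹·BᵀPA = [-1.9238 0.6481; 0.7038 -0.0176]
A−BK = [-4.2581 1.3065; -1.4780 0.4370]
AᵀP(A−BK) = [100.7859 -31.3196; -31.3196 9.7830]
P' = Q + AᵀP(A−BK) = [103.0359 -31.3196; -31.3196 13.7830]
tr(P') = 116.8189
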